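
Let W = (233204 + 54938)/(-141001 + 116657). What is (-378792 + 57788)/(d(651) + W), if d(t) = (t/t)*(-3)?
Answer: 3907260688/180587 ≈ 21636.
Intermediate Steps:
W = -144071/12172 (W = 288142/(-24344) = 288142*(-1/24344) = -144071/12172 ≈ -11.836)
d(t) = -3 (d(t) = 1*(-3) = -3)
(-378792 + 57788)/(d(651) + W) = (-378792 + 57788)/(-3 - 144071/12172) = -321004/(-180587/12172) = -321004*(-12172/180587) = 3907260688/180587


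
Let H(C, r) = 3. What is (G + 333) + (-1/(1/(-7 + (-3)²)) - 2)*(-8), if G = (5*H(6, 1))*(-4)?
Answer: 305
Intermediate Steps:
G = -60 (G = (5*3)*(-4) = 15*(-4) = -60)
(G + 333) + (-1/(1/(-7 + (-3)²)) - 2)*(-8) = (-60 + 333) + (-1/(1/(-7 + (-3)²)) - 2)*(-8) = 273 + (-1/(1/(-7 + 9)) - 2)*(-8) = 273 + (-1/(1/2) - 2)*(-8) = 273 + (-1/½ - 2)*(-8) = 273 + (-1*2 - 2)*(-8) = 273 + (-2 - 2)*(-8) = 273 - 4*(-8) = 273 + 32 = 305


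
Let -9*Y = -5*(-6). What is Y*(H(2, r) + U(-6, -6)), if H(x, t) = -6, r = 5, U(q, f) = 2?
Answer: 40/3 ≈ 13.333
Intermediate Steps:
Y = -10/3 (Y = -(-5)*(-6)/9 = -⅑*30 = -10/3 ≈ -3.3333)
Y*(H(2, r) + U(-6, -6)) = -10*(-6 + 2)/3 = -10/3*(-4) = 40/3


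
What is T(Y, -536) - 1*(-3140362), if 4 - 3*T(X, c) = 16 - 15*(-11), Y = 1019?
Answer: 3140303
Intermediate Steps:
T(X, c) = -59 (T(X, c) = 4/3 - (16 - 15*(-11))/3 = 4/3 - (16 + 165)/3 = 4/3 - 1/3*181 = 4/3 - 181/3 = -59)
T(Y, -536) - 1*(-3140362) = -59 - 1*(-3140362) = -59 + 3140362 = 3140303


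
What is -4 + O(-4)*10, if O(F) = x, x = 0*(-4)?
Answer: -4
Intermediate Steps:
x = 0
O(F) = 0
-4 + O(-4)*10 = -4 + 0*10 = -4 + 0 = -4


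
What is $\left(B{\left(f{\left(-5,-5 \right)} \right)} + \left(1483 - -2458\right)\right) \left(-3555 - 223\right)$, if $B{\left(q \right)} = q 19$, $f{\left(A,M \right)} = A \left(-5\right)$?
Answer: $-16683648$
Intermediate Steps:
$f{\left(A,M \right)} = - 5 A$
$B{\left(q \right)} = 19 q$
$\left(B{\left(f{\left(-5,-5 \right)} \right)} + \left(1483 - -2458\right)\right) \left(-3555 - 223\right) = \left(19 \left(\left(-5\right) \left(-5\right)\right) + \left(1483 - -2458\right)\right) \left(-3555 - 223\right) = \left(19 \cdot 25 + \left(1483 + 2458\right)\right) \left(-3778\right) = \left(475 + 3941\right) \left(-3778\right) = 4416 \left(-3778\right) = -16683648$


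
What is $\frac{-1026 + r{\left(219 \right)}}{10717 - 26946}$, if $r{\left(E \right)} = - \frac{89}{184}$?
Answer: $\frac{188873}{2986136} \approx 0.06325$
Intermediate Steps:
$r{\left(E \right)} = - \frac{89}{184}$
$\frac{-1026 + r{\left(219 \right)}}{10717 - 26946} = \frac{-1026 - \frac{89}{184}}{10717 - 26946} = - \frac{188873}{184 \left(-16229\right)} = \left(- \frac{188873}{184}\right) \left(- \frac{1}{16229}\right) = \frac{188873}{2986136}$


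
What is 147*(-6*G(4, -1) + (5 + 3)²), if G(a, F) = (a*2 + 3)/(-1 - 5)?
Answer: 11025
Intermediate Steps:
G(a, F) = -½ - a/3 (G(a, F) = (2*a + 3)/(-6) = (3 + 2*a)*(-⅙) = -½ - a/3)
147*(-6*G(4, -1) + (5 + 3)²) = 147*(-6*(-½ - ⅓*4) + (5 + 3)²) = 147*(-6*(-½ - 4/3) + 8²) = 147*(-6*(-11/6) + 64) = 147*(11 + 64) = 147*75 = 11025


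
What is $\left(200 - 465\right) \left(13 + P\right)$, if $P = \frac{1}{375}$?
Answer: $- \frac{258428}{75} \approx -3445.7$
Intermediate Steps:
$P = \frac{1}{375} \approx 0.0026667$
$\left(200 - 465\right) \left(13 + P\right) = \left(200 - 465\right) \left(13 + \frac{1}{375}\right) = \left(-265\right) \frac{4876}{375} = - \frac{258428}{75}$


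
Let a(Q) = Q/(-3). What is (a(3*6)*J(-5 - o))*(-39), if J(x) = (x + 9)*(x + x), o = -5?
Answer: 0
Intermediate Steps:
a(Q) = -Q/3 (a(Q) = Q*(-1/3) = -Q/3)
J(x) = 2*x*(9 + x) (J(x) = (9 + x)*(2*x) = 2*x*(9 + x))
(a(3*6)*J(-5 - o))*(-39) = ((-6)*(2*(-5 - 1*(-5))*(9 + (-5 - 1*(-5)))))*(-39) = ((-1/3*18)*(2*(-5 + 5)*(9 + (-5 + 5))))*(-39) = -12*0*(9 + 0)*(-39) = -12*0*9*(-39) = -6*0*(-39) = 0*(-39) = 0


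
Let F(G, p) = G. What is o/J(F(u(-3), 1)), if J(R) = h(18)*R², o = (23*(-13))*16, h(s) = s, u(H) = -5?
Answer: -2392/225 ≈ -10.631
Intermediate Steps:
o = -4784 (o = -299*16 = -4784)
J(R) = 18*R²
o/J(F(u(-3), 1)) = -4784/(18*(-5)²) = -4784/(18*25) = -4784/450 = -4784*1/450 = -2392/225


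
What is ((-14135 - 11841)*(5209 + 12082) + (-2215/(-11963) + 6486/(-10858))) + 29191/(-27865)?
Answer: -812851814644533408447/1809751693855 ≈ -4.4915e+8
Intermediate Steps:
((-14135 - 11841)*(5209 + 12082) + (-2215/(-11963) + 6486/(-10858))) + 29191/(-27865) = (-25976*17291 + (-2215*(-1/11963) + 6486*(-1/10858))) + 29191*(-1/27865) = (-449151016 + (2215/11963 - 3243/5429)) - 29191/27865 = (-449151016 - 26770774/64947127) - 29191/27865 = -29171068105101806/64947127 - 29191/27865 = -812851814644533408447/1809751693855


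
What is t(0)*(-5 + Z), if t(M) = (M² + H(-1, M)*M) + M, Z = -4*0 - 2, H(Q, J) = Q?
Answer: 0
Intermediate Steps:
Z = -2 (Z = 0 - 2 = -2)
t(M) = M² (t(M) = (M² - M) + M = M²)
t(0)*(-5 + Z) = 0²*(-5 - 2) = 0*(-7) = 0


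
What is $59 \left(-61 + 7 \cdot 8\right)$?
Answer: $-295$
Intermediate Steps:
$59 \left(-61 + 7 \cdot 8\right) = 59 \left(-61 + 56\right) = 59 \left(-5\right) = -295$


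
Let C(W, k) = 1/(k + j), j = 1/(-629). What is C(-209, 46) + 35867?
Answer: 1037740540/28933 ≈ 35867.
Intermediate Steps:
j = -1/629 ≈ -0.0015898
C(W, k) = 1/(-1/629 + k) (C(W, k) = 1/(k - 1/629) = 1/(-1/629 + k))
C(-209, 46) + 35867 = 629/(-1 + 629*46) + 35867 = 629/(-1 + 28934) + 35867 = 629/28933 + 35867 = 1037740540/28933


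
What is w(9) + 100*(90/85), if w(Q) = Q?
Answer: 1953/17 ≈ 114.88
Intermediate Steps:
w(9) + 100*(90/85) = 9 + 100*(90/85) = 9 + 100*(90*(1/85)) = 9 + 100*(18/17) = 9 + 1800/17 = 1953/17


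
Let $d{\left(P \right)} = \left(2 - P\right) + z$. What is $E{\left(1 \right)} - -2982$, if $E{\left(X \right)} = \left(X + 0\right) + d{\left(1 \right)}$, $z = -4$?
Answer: $2980$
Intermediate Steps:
$d{\left(P \right)} = -2 - P$ ($d{\left(P \right)} = \left(2 - P\right) - 4 = -2 - P$)
$E{\left(X \right)} = -3 + X$ ($E{\left(X \right)} = \left(X + 0\right) - 3 = X - 3 = -3 + X$)
$E{\left(1 \right)} - -2982 = \left(-3 + 1\right) - -2982 = -2 + 2982 = 2980$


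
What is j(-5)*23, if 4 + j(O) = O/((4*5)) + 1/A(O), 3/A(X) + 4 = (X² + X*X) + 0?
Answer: 3059/12 ≈ 254.92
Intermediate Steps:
A(X) = 3/(-4 + 2*X²) (A(X) = 3/(-4 + ((X² + X*X) + 0)) = 3/(-4 + ((X² + X²) + 0)) = 3/(-4 + (2*X² + 0)) = 3/(-4 + 2*X²))
j(O) = -16/3 + O/20 + 2*O²/3 (j(O) = -4 + (O/((4*5)) + 1/(3/(2*(-2 + O²)))) = -4 + (O/20 + 1*(-4/3 + 2*O²/3)) = -4 + (O*(1/20) + (-4/3 + 2*O²/3)) = -4 + (O/20 + (-4/3 + 2*O²/3)) = -4 + (-4/3 + O/20 + 2*O²/3) = -16/3 + O/20 + 2*O²/3)
j(-5)*23 = (-16/3 + (1/20)*(-5) + (⅔)*(-5)²)*23 = (-16/3 - ¼ + (⅔)*25)*23 = (-16/3 - ¼ + 50/3)*23 = (133/12)*23 = 3059/12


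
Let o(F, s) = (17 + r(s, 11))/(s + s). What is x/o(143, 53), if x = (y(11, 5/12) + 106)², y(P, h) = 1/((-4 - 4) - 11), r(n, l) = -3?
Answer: 214764957/2527 ≈ 84988.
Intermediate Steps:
y(P, h) = -1/19 (y(P, h) = 1/(-8 - 11) = 1/(-19) = -1/19)
x = 4052169/361 (x = (-1/19 + 106)² = (2013/19)² = 4052169/361 ≈ 11225.)
o(F, s) = 7/s (o(F, s) = (17 - 3)/(s + s) = 14/((2*s)) = 14*(1/(2*s)) = 7/s)
x/o(143, 53) = 4052169/(361*((7/53))) = 4052169/(361*((7*(1/53)))) = 4052169/(361*(7/53)) = (4052169/361)*(53/7) = 214764957/2527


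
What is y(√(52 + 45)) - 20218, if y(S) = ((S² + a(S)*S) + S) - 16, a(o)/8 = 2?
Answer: -20137 + 17*√97 ≈ -19970.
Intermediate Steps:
a(o) = 16 (a(o) = 8*2 = 16)
y(S) = -16 + S² + 17*S (y(S) = ((S² + 16*S) + S) - 16 = (S² + 17*S) - 16 = -16 + S² + 17*S)
y(√(52 + 45)) - 20218 = (-16 + (√(52 + 45))² + 17*√(52 + 45)) - 20218 = (-16 + (√97)² + 17*√97) - 20218 = (-16 + 97 + 17*√97) - 20218 = (81 + 17*√97) - 20218 = -20137 + 17*√97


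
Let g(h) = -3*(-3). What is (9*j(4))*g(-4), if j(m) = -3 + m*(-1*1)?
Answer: -567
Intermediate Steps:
j(m) = -3 - m (j(m) = -3 + m*(-1) = -3 - m)
g(h) = 9
(9*j(4))*g(-4) = (9*(-3 - 1*4))*9 = (9*(-3 - 4))*9 = (9*(-7))*9 = -63*9 = -567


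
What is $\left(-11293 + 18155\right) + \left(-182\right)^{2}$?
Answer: $39986$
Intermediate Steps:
$\left(-11293 + 18155\right) + \left(-182\right)^{2} = 6862 + 33124 = 39986$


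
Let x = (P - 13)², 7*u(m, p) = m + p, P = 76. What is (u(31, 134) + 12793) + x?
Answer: 117499/7 ≈ 16786.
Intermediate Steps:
u(m, p) = m/7 + p/7 (u(m, p) = (m + p)/7 = m/7 + p/7)
x = 3969 (x = (76 - 13)² = 63² = 3969)
(u(31, 134) + 12793) + x = (((⅐)*31 + (⅐)*134) + 12793) + 3969 = ((31/7 + 134/7) + 12793) + 3969 = (165/7 + 12793) + 3969 = 89716/7 + 3969 = 117499/7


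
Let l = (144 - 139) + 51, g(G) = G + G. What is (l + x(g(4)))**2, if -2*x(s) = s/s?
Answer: 12321/4 ≈ 3080.3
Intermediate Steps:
g(G) = 2*G
l = 56 (l = 5 + 51 = 56)
x(s) = -1/2 (x(s) = -s/(2*s) = -1/2*1 = -1/2)
(l + x(g(4)))**2 = (56 - 1/2)**2 = (111/2)**2 = 12321/4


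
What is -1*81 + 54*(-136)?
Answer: -7425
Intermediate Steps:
-1*81 + 54*(-136) = -81 - 7344 = -7425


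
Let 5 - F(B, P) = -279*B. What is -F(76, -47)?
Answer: -21209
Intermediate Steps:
F(B, P) = 5 + 279*B (F(B, P) = 5 - (-279)*B = 5 + 279*B)
-F(76, -47) = -(5 + 279*76) = -(5 + 21204) = -1*21209 = -21209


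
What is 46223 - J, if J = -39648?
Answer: 85871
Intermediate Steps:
46223 - J = 46223 - 1*(-39648) = 46223 + 39648 = 85871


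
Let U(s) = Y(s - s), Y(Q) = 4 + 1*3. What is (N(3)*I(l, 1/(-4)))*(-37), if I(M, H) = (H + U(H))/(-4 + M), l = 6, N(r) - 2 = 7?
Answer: -8991/8 ≈ -1123.9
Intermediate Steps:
N(r) = 9 (N(r) = 2 + 7 = 9)
Y(Q) = 7 (Y(Q) = 4 + 3 = 7)
U(s) = 7
I(M, H) = (7 + H)/(-4 + M) (I(M, H) = (H + 7)/(-4 + M) = (7 + H)/(-4 + M))
(N(3)*I(l, 1/(-4)))*(-37) = (9*((7 + 1/(-4))/(-4 + 6)))*(-37) = (9*((7 - ¼)/2))*(-37) = (9*((½)*(27/4)))*(-37) = (9*(27/8))*(-37) = (243/8)*(-37) = -8991/8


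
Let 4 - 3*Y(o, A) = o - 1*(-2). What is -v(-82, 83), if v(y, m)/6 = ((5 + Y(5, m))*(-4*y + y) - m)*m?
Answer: -448698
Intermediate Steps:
Y(o, A) = 2/3 - o/3 (Y(o, A) = 4/3 - (o - 1*(-2))/3 = 4/3 - (o + 2)/3 = 4/3 - (2 + o)/3 = 4/3 + (-2/3 - o/3) = 2/3 - o/3)
v(y, m) = 6*m*(-m - 12*y) (v(y, m) = 6*(((5 + (2/3 - 1/3*5))*(-4*y + y) - m)*m) = 6*(((5 + (2/3 - 5/3))*(-3*y) - m)*m) = 6*(((5 - 1)*(-3*y) - m)*m) = 6*((4*(-3*y) - m)*m) = 6*((-12*y - m)*m) = 6*((-m - 12*y)*m) = 6*(m*(-m - 12*y)) = 6*m*(-m - 12*y))
-v(-82, 83) = -(-6)*83*(83 + 12*(-82)) = -(-6)*83*(83 - 984) = -(-6)*83*(-901) = -1*448698 = -448698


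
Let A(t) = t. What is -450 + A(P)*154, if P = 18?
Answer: 2322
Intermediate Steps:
-450 + A(P)*154 = -450 + 18*154 = -450 + 2772 = 2322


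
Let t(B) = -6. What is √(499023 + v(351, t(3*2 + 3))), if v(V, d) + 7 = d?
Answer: √499010 ≈ 706.41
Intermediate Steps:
v(V, d) = -7 + d
√(499023 + v(351, t(3*2 + 3))) = √(499023 + (-7 - 6)) = √(499023 - 13) = √499010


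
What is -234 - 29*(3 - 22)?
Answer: 317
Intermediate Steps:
-234 - 29*(3 - 22) = -234 - 29*(-19) = -234 + 551 = 317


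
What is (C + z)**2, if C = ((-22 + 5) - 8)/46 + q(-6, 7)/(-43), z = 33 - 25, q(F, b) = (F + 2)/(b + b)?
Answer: 10678122225/191711716 ≈ 55.699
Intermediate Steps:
q(F, b) = (2 + F)/(2*b) (q(F, b) = (2 + F)/((2*b)) = (2 + F)*(1/(2*b)) = (2 + F)/(2*b))
z = 8
C = -7433/13846 (C = ((-22 + 5) - 8)/46 + ((1/2)*(2 - 6)/7)/(-43) = (-17 - 8)*(1/46) + ((1/2)*(1/7)*(-4))*(-1/43) = -25*1/46 - 2/7*(-1/43) = -25/46 + 2/301 = -7433/13846 ≈ -0.53683)
(C + z)**2 = (-7433/13846 + 8)**2 = (103335/13846)**2 = 10678122225/191711716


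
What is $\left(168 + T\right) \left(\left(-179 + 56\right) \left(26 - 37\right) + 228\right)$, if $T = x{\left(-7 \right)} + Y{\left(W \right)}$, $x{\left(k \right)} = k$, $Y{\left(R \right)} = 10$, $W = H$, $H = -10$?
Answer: $270351$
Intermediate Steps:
$W = -10$
$T = 3$ ($T = -7 + 10 = 3$)
$\left(168 + T\right) \left(\left(-179 + 56\right) \left(26 - 37\right) + 228\right) = \left(168 + 3\right) \left(\left(-179 + 56\right) \left(26 - 37\right) + 228\right) = 171 \left(\left(-123\right) \left(-11\right) + 228\right) = 171 \left(1353 + 228\right) = 171 \cdot 1581 = 270351$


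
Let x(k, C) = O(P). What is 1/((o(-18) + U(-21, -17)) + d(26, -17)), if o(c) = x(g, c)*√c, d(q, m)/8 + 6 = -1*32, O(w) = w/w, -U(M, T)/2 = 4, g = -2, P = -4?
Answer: -52/16227 - I*√2/32454 ≈ -0.0032045 - 4.3576e-5*I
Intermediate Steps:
U(M, T) = -8 (U(M, T) = -2*4 = -8)
O(w) = 1
d(q, m) = -304 (d(q, m) = -48 + 8*(-1*32) = -48 + 8*(-32) = -48 - 256 = -304)
x(k, C) = 1
o(c) = √c (o(c) = 1*√c = √c)
1/((o(-18) + U(-21, -17)) + d(26, -17)) = 1/((√(-18) - 8) - 304) = 1/((3*I*√2 - 8) - 304) = 1/((-8 + 3*I*√2) - 304) = 1/(-312 + 3*I*√2)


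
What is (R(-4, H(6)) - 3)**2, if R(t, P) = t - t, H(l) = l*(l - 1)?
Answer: 9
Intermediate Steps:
H(l) = l*(-1 + l)
R(t, P) = 0
(R(-4, H(6)) - 3)**2 = (0 - 3)**2 = (-3)**2 = 9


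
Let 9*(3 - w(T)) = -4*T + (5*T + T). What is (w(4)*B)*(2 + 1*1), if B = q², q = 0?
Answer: 0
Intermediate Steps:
B = 0 (B = 0² = 0)
w(T) = 3 - 2*T/9 (w(T) = 3 - (-4*T + (5*T + T))/9 = 3 - (-4*T + 6*T)/9 = 3 - 2*T/9)
(w(4)*B)*(2 + 1*1) = ((3 - 2/9*4)*0)*(2 + 1*1) = ((3 - 8/9)*0)*(2 + 1) = ((19/9)*0)*3 = 0*3 = 0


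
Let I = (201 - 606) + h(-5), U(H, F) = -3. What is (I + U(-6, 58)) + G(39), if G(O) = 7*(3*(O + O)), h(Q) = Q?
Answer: 1225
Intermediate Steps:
G(O) = 42*O (G(O) = 7*(3*(2*O)) = 7*(6*O) = 42*O)
I = -410 (I = (201 - 606) - 5 = -405 - 5 = -410)
(I + U(-6, 58)) + G(39) = (-410 - 3) + 42*39 = -413 + 1638 = 1225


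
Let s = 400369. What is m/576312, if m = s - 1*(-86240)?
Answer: 162203/192104 ≈ 0.84435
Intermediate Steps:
m = 486609 (m = 400369 - 1*(-86240) = 400369 + 86240 = 486609)
m/576312 = 486609/576312 = 486609*(1/576312) = 162203/192104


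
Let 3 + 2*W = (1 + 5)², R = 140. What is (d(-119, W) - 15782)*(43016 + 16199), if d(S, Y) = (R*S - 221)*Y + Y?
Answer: -17427092930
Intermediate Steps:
W = 33/2 (W = -3/2 + (1 + 5)²/2 = -3/2 + (½)*6² = -3/2 + (½)*36 = -3/2 + 18 = 33/2 ≈ 16.500)
d(S, Y) = Y + Y*(-221 + 140*S) (d(S, Y) = (140*S - 221)*Y + Y = (-221 + 140*S)*Y + Y = Y*(-221 + 140*S) + Y = Y + Y*(-221 + 140*S))
(d(-119, W) - 15782)*(43016 + 16199) = (20*(33/2)*(-11 + 7*(-119)) - 15782)*(43016 + 16199) = (20*(33/2)*(-11 - 833) - 15782)*59215 = (20*(33/2)*(-844) - 15782)*59215 = (-278520 - 15782)*59215 = -294302*59215 = -17427092930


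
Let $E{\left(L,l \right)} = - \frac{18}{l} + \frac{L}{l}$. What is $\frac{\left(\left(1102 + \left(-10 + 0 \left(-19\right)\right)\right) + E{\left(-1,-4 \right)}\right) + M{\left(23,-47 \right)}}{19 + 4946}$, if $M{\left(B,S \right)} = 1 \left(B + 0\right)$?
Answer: $\frac{1493}{6620} \approx 0.22553$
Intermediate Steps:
$M{\left(B,S \right)} = B$ ($M{\left(B,S \right)} = 1 B = B$)
$\frac{\left(\left(1102 + \left(-10 + 0 \left(-19\right)\right)\right) + E{\left(-1,-4 \right)}\right) + M{\left(23,-47 \right)}}{19 + 4946} = \frac{\left(\left(1102 + \left(-10 + 0 \left(-19\right)\right)\right) + \frac{-18 - 1}{-4}\right) + 23}{19 + 4946} = \frac{\left(\left(1102 + \left(-10 + 0\right)\right) - - \frac{19}{4}\right) + 23}{4965} = \left(\left(\left(1102 - 10\right) + \frac{19}{4}\right) + 23\right) \frac{1}{4965} = \left(\left(1092 + \frac{19}{4}\right) + 23\right) \frac{1}{4965} = \left(\frac{4387}{4} + 23\right) \frac{1}{4965} = \frac{4479}{4} \cdot \frac{1}{4965} = \frac{1493}{6620}$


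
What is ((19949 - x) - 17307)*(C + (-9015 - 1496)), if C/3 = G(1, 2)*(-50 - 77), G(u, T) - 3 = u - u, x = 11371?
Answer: 101727766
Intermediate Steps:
G(u, T) = 3 (G(u, T) = 3 + (u - u) = 3 + 0 = 3)
C = -1143 (C = 3*(3*(-50 - 77)) = 3*(3*(-127)) = 3*(-381) = -1143)
((19949 - x) - 17307)*(C + (-9015 - 1496)) = ((19949 - 1*11371) - 17307)*(-1143 + (-9015 - 1496)) = ((19949 - 11371) - 17307)*(-1143 - 10511) = (8578 - 17307)*(-11654) = -8729*(-11654) = 101727766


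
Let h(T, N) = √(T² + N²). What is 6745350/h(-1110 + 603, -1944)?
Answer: 449690*√448465/89693 ≈ 3357.5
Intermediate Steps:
h(T, N) = √(N² + T²)
6745350/h(-1110 + 603, -1944) = 6745350/(√((-1944)² + (-1110 + 603)²)) = 6745350/(√(3779136 + (-507)²)) = 6745350/(√(3779136 + 257049)) = 6745350/(√4036185) = 6745350/((3*√448465)) = 6745350*(√448465/1345395) = 449690*√448465/89693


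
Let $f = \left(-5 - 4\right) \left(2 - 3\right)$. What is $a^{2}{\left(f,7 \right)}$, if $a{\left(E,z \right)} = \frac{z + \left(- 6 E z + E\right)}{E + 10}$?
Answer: $\frac{131044}{361} \approx 363.0$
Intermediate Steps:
$f = 9$ ($f = \left(-9\right) \left(-1\right) = 9$)
$a{\left(E,z \right)} = \frac{E + z - 6 E z}{10 + E}$ ($a{\left(E,z \right)} = \frac{z - \left(- E + 6 E z\right)}{10 + E} = \frac{E + z - 6 E z}{10 + E}$)
$a^{2}{\left(f,7 \right)} = \left(\frac{9 + 7 - 54 \cdot 7}{10 + 9}\right)^{2} = \left(\frac{9 + 7 - 378}{19}\right)^{2} = \left(\frac{1}{19} \left(-362\right)\right)^{2} = \left(- \frac{362}{19}\right)^{2} = \frac{131044}{361}$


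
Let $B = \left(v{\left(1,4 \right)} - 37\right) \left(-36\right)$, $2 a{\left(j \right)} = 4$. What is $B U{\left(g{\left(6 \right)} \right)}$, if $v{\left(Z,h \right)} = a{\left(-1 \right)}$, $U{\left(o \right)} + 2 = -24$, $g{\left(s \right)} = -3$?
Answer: $-32760$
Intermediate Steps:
$a{\left(j \right)} = 2$ ($a{\left(j \right)} = \frac{1}{2} \cdot 4 = 2$)
$U{\left(o \right)} = -26$ ($U{\left(o \right)} = -2 - 24 = -26$)
$v{\left(Z,h \right)} = 2$
$B = 1260$ ($B = \left(2 - 37\right) \left(-36\right) = \left(-35\right) \left(-36\right) = 1260$)
$B U{\left(g{\left(6 \right)} \right)} = 1260 \left(-26\right) = -32760$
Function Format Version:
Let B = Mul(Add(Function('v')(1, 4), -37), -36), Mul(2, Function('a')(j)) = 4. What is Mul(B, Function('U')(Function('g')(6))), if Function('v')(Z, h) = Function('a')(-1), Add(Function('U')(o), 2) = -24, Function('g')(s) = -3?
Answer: -32760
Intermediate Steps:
Function('a')(j) = 2 (Function('a')(j) = Mul(Rational(1, 2), 4) = 2)
Function('U')(o) = -26 (Function('U')(o) = Add(-2, -24) = -26)
Function('v')(Z, h) = 2
B = 1260 (B = Mul(Add(2, -37), -36) = Mul(-35, -36) = 1260)
Mul(B, Function('U')(Function('g')(6))) = Mul(1260, -26) = -32760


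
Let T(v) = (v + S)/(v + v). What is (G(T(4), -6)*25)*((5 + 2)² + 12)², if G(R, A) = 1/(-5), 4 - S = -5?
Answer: -18605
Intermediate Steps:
S = 9 (S = 4 - 1*(-5) = 4 + 5 = 9)
T(v) = (9 + v)/(2*v) (T(v) = (v + 9)/(v + v) = (9 + v)/((2*v)) = (9 + v)*(1/(2*v)) = (9 + v)/(2*v))
G(R, A) = -⅕
(G(T(4), -6)*25)*((5 + 2)² + 12)² = (-⅕*25)*((5 + 2)² + 12)² = -5*(7² + 12)² = -5*(49 + 12)² = -5*61² = -5*3721 = -18605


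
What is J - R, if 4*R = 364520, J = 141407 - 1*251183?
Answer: -200906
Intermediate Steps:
J = -109776 (J = 141407 - 251183 = -109776)
R = 91130 (R = (¼)*364520 = 91130)
J - R = -109776 - 1*91130 = -109776 - 91130 = -200906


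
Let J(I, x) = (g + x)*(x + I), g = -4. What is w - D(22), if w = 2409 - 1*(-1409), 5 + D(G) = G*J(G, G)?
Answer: -13601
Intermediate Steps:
J(I, x) = (-4 + x)*(I + x) (J(I, x) = (-4 + x)*(x + I) = (-4 + x)*(I + x))
D(G) = -5 + G*(-8*G + 2*G²) (D(G) = -5 + G*(G² - 4*G - 4*G + G*G) = -5 + G*(G² - 4*G - 4*G + G²) = -5 + G*(-8*G + 2*G²))
w = 3818 (w = 2409 + 1409 = 3818)
w - D(22) = 3818 - (-5 + 2*22²*(-4 + 22)) = 3818 - (-5 + 2*484*18) = 3818 - (-5 + 17424) = 3818 - 1*17419 = 3818 - 17419 = -13601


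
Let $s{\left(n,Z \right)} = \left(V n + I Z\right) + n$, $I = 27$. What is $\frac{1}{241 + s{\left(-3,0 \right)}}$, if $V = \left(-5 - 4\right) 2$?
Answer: $\frac{1}{292} \approx 0.0034247$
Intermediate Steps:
$V = -18$ ($V = \left(-9\right) 2 = -18$)
$s{\left(n,Z \right)} = - 17 n + 27 Z$ ($s{\left(n,Z \right)} = \left(- 18 n + 27 Z\right) + n = - 17 n + 27 Z$)
$\frac{1}{241 + s{\left(-3,0 \right)}} = \frac{1}{241 + \left(\left(-17\right) \left(-3\right) + 27 \cdot 0\right)} = \frac{1}{241 + \left(51 + 0\right)} = \frac{1}{241 + 51} = \frac{1}{292}$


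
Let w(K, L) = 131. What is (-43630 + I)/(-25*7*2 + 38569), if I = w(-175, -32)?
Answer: -43499/38219 ≈ -1.1382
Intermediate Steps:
I = 131
(-43630 + I)/(-25*7*2 + 38569) = (-43630 + 131)/(-25*7*2 + 38569) = -43499/(-175*2 + 38569) = -43499/(-350 + 38569) = -43499/38219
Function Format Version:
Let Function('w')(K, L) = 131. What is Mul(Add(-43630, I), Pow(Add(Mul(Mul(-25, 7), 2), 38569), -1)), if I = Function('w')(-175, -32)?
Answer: Rational(-43499, 38219) ≈ -1.1382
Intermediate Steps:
I = 131
Mul(Add(-43630, I), Pow(Add(Mul(Mul(-25, 7), 2), 38569), -1)) = Mul(Add(-43630, 131), Pow(Add(Mul(Mul(-25, 7), 2), 38569), -1)) = Mul(-43499, Pow(Add(Mul(-175, 2), 38569), -1)) = Mul(-43499, Pow(Add(-350, 38569), -1)) = Mul(-43499, Pow(38219, -1)) = Mul(-43499, Rational(1, 38219)) = Rational(-43499, 38219)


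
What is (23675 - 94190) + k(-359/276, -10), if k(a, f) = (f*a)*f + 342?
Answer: -4850912/69 ≈ -70303.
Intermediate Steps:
k(a, f) = 342 + a*f² (k(a, f) = (a*f)*f + 342 = a*f² + 342 = 342 + a*f²)
(23675 - 94190) + k(-359/276, -10) = (23675 - 94190) + (342 - 359/276*(-10)²) = -70515 + (342 - 359*1/276*100) = -70515 + (342 - 359/276*100) = -70515 + (342 - 8975/69) = -70515 + 14623/69 = -4850912/69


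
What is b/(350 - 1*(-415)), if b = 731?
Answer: 43/45 ≈ 0.95556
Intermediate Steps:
b/(350 - 1*(-415)) = 731/(350 - 1*(-415)) = 731/(350 + 415) = 731/765 = 731*(1/765) = 43/45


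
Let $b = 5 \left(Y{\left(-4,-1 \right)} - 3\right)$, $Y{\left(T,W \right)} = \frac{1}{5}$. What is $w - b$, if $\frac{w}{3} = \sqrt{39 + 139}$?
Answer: $14 + 3 \sqrt{178} \approx 54.025$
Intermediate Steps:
$Y{\left(T,W \right)} = \frac{1}{5}$
$b = -14$ ($b = 5 \left(\frac{1}{5} - 3\right) = 5 \left(- \frac{14}{5}\right) = -14$)
$w = 3 \sqrt{178}$ ($w = 3 \sqrt{39 + 139} = 3 \sqrt{178} \approx 40.025$)
$w - b = 3 \sqrt{178} - -14 = 3 \sqrt{178} + 14 = 14 + 3 \sqrt{178}$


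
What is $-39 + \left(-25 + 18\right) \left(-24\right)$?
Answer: $129$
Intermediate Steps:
$-39 + \left(-25 + 18\right) \left(-24\right) = -39 - -168 = -39 + 168 = 129$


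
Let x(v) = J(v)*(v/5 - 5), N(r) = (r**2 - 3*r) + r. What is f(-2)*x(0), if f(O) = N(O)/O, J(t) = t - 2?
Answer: -40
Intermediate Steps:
N(r) = r**2 - 2*r
J(t) = -2 + t
f(O) = -2 + O (f(O) = (O*(-2 + O))/O = -2 + O)
x(v) = (-5 + v/5)*(-2 + v) (x(v) = (-2 + v)*(v/5 - 5) = (-2 + v)*(-5 + v/5) = (-5 + v/5)*(-2 + v))
f(-2)*x(0) = (-2 - 2)*((-25 + 0)*(-2 + 0)/5) = -4*(-25)*(-2)/5 = -4*10 = -40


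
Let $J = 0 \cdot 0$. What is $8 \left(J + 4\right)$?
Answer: $32$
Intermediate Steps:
$J = 0$
$8 \left(J + 4\right) = 8 \left(0 + 4\right) = 8 \cdot 4 = 32$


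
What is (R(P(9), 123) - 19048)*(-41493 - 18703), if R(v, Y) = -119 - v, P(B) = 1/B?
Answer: 10384050784/9 ≈ 1.1538e+9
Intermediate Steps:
(R(P(9), 123) - 19048)*(-41493 - 18703) = ((-119 - 1/9) - 19048)*(-41493 - 18703) = ((-119 - 1*1/9) - 19048)*(-60196) = ((-119 - 1/9) - 19048)*(-60196) = (-1072/9 - 19048)*(-60196) = -172504/9*(-60196) = 10384050784/9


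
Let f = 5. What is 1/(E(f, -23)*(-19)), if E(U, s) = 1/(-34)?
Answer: 34/19 ≈ 1.7895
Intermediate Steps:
E(U, s) = -1/34
1/(E(f, -23)*(-19)) = 1/(-1/34*(-19)) = 1/(19/34) = 34/19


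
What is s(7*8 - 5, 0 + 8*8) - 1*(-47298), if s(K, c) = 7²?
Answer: 47347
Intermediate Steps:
s(K, c) = 49
s(7*8 - 5, 0 + 8*8) - 1*(-47298) = 49 - 1*(-47298) = 49 + 47298 = 47347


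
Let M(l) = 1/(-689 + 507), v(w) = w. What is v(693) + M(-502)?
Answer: 126125/182 ≈ 692.99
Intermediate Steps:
M(l) = -1/182 (M(l) = 1/(-182) = -1/182)
v(693) + M(-502) = 693 - 1/182 = 126125/182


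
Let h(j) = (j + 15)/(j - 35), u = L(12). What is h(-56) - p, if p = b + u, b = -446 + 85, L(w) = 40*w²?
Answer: -491268/91 ≈ -5398.5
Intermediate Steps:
u = 5760 (u = 40*12² = 40*144 = 5760)
b = -361
h(j) = (15 + j)/(-35 + j)
p = 5399 (p = -361 + 5760 = 5399)
h(-56) - p = (15 - 56)/(-35 - 56) - 1*5399 = -41/(-91) - 5399 = -1/91*(-41) - 5399 = 41/91 - 5399 = -491268/91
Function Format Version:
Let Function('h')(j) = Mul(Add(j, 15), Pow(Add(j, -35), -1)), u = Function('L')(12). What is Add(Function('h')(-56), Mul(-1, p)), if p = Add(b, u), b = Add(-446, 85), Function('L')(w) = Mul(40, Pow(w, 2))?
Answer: Rational(-491268, 91) ≈ -5398.5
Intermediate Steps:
u = 5760 (u = Mul(40, Pow(12, 2)) = Mul(40, 144) = 5760)
b = -361
Function('h')(j) = Mul(Pow(Add(-35, j), -1), Add(15, j)) (Function('h')(j) = Mul(Add(15, j), Pow(Add(-35, j), -1)) = Mul(Pow(Add(-35, j), -1), Add(15, j)))
p = 5399 (p = Add(-361, 5760) = 5399)
Add(Function('h')(-56), Mul(-1, p)) = Add(Mul(Pow(Add(-35, -56), -1), Add(15, -56)), Mul(-1, 5399)) = Add(Mul(Pow(-91, -1), -41), -5399) = Add(Mul(Rational(-1, 91), -41), -5399) = Add(Rational(41, 91), -5399) = Rational(-491268, 91)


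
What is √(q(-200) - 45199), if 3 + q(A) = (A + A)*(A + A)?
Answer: 19*√318 ≈ 338.82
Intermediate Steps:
q(A) = -3 + 4*A² (q(A) = -3 + (A + A)*(A + A) = -3 + (2*A)*(2*A) = -3 + 4*A²)
√(q(-200) - 45199) = √((-3 + 4*(-200)²) - 45199) = √((-3 + 4*40000) - 45199) = √((-3 + 160000) - 45199) = √(159997 - 45199) = √114798 = 19*√318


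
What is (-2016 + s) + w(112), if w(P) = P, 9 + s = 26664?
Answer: 24751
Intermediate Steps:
s = 26655 (s = -9 + 26664 = 26655)
(-2016 + s) + w(112) = (-2016 + 26655) + 112 = 24639 + 112 = 24751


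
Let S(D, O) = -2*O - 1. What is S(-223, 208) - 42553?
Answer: -42970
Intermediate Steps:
S(D, O) = -1 - 2*O
S(-223, 208) - 42553 = (-1 - 2*208) - 42553 = (-1 - 416) - 42553 = -417 - 42553 = -42970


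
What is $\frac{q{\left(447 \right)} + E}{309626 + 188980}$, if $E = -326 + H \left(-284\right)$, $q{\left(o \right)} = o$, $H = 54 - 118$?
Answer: $\frac{6099}{166202} \approx 0.036696$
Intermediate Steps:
$H = -64$
$E = 17850$ ($E = -326 - -18176 = -326 + 18176 = 17850$)
$\frac{q{\left(447 \right)} + E}{309626 + 188980} = \frac{447 + 17850}{309626 + 188980} = \frac{18297}{498606} = 18297 \cdot \frac{1}{498606} = \frac{6099}{166202}$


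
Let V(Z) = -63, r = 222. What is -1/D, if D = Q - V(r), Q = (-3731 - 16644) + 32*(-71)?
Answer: 1/22584 ≈ 4.4279e-5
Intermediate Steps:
Q = -22647 (Q = -20375 - 2272 = -22647)
D = -22584 (D = -22647 - 1*(-63) = -22647 + 63 = -22584)
-1/D = -1/(-22584) = -1*(-1/22584) = 1/22584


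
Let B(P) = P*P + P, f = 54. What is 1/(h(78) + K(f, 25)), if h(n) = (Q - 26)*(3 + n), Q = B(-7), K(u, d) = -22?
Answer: 1/1274 ≈ 0.00078493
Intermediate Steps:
B(P) = P + P² (B(P) = P² + P = P + P²)
Q = 42 (Q = -7*(1 - 7) = -7*(-6) = 42)
h(n) = 48 + 16*n (h(n) = (42 - 26)*(3 + n) = 16*(3 + n) = 48 + 16*n)
1/(h(78) + K(f, 25)) = 1/((48 + 16*78) - 22) = 1/((48 + 1248) - 22) = 1/(1296 - 22) = 1/1274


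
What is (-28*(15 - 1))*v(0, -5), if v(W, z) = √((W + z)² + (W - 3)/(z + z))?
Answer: -196*√2530/5 ≈ -1971.7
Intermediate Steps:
v(W, z) = √((W + z)² + (-3 + W)/(2*z)) (v(W, z) = √((W + z)² + (-3 + W)/((2*z))) = √((W + z)² + (-3 + W)*(1/(2*z))) = √((W + z)² + (-3 + W)/(2*z)))
(-28*(15 - 1))*v(0, -5) = (-28*(15 - 1))*(√2*√((-3 + 0 + 2*(-5)*(0 - 5)²)/(-5))/2) = (-28*14)*(√2*√(-(-3 + 0 + 2*(-5)*(-5)²)/5)/2) = -196*√2*√(-(-3 + 0 + 2*(-5)*25)/5) = -196*√2*√(-(-3 + 0 - 250)/5) = -196*√2*√(-⅕*(-253)) = -196*√2*√(253/5) = -196*√2*√1265/5 = -196*√2530/5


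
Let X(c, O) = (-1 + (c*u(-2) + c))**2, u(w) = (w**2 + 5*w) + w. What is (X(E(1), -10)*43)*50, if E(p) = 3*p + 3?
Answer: 3975350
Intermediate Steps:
E(p) = 3 + 3*p
u(w) = w**2 + 6*w
X(c, O) = (-1 - 7*c)**2 (X(c, O) = (-1 + (c*(-2*(6 - 2)) + c))**2 = (-1 + (c*(-2*4) + c))**2 = (-1 + (c*(-8) + c))**2 = (-1 + (-8*c + c))**2 = (-1 - 7*c)**2)
(X(E(1), -10)*43)*50 = ((1 + 7*(3 + 3*1))**2*43)*50 = ((1 + 7*(3 + 3))**2*43)*50 = ((1 + 7*6)**2*43)*50 = ((1 + 42)**2*43)*50 = (43**2*43)*50 = (1849*43)*50 = 79507*50 = 3975350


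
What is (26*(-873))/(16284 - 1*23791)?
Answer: 22698/7507 ≈ 3.0236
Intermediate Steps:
(26*(-873))/(16284 - 1*23791) = -22698/(16284 - 23791) = -22698/(-7507) = -22698*(-1/7507) = 22698/7507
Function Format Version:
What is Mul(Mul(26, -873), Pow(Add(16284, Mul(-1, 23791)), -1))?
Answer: Rational(22698, 7507) ≈ 3.0236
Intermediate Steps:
Mul(Mul(26, -873), Pow(Add(16284, Mul(-1, 23791)), -1)) = Mul(-22698, Pow(Add(16284, -23791), -1)) = Mul(-22698, Pow(-7507, -1)) = Mul(-22698, Rational(-1, 7507)) = Rational(22698, 7507)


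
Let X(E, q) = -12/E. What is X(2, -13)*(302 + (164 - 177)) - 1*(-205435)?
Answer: 203701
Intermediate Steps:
X(2, -13)*(302 + (164 - 177)) - 1*(-205435) = (-12/2)*(302 + (164 - 177)) - 1*(-205435) = (-12*½)*(302 - 13) + 205435 = -6*289 + 205435 = -1734 + 205435 = 203701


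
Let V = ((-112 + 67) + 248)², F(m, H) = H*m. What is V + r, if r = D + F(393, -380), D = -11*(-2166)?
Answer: -84305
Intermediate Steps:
D = 23826
r = -125514 (r = 23826 - 380*393 = 23826 - 149340 = -125514)
V = 41209 (V = (-45 + 248)² = 203² = 41209)
V + r = 41209 - 125514 = -84305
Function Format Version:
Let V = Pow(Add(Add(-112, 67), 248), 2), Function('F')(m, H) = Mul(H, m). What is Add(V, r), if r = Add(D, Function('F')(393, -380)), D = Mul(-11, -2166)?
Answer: -84305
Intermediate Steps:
D = 23826
r = -125514 (r = Add(23826, Mul(-380, 393)) = Add(23826, -149340) = -125514)
V = 41209 (V = Pow(Add(-45, 248), 2) = Pow(203, 2) = 41209)
Add(V, r) = Add(41209, -125514) = -84305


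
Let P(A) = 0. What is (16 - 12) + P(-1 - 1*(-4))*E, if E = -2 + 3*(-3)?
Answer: 4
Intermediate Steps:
E = -11 (E = -2 - 9 = -11)
(16 - 12) + P(-1 - 1*(-4))*E = (16 - 12) + 0*(-11) = 4 + 0 = 4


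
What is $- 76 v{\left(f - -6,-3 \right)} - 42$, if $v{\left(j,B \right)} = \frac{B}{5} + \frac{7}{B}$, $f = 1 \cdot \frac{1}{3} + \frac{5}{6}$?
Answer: $\frac{2714}{15} \approx 180.93$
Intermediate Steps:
$f = \frac{7}{6}$ ($f = 1 \cdot \frac{1}{3} + 5 \cdot \frac{1}{6} = \frac{1}{3} + \frac{5}{6} = \frac{7}{6} \approx 1.1667$)
$v{\left(j,B \right)} = \frac{7}{B} + \frac{B}{5}$ ($v{\left(j,B \right)} = B \frac{1}{5} + \frac{7}{B} = \frac{B}{5} + \frac{7}{B} = \frac{7}{B} + \frac{B}{5}$)
$- 76 v{\left(f - -6,-3 \right)} - 42 = - 76 \left(\frac{7}{-3} + \frac{1}{5} \left(-3\right)\right) - 42 = - 76 \left(7 \left(- \frac{1}{3}\right) - \frac{3}{5}\right) - 42 = - 76 \left(- \frac{7}{3} - \frac{3}{5}\right) - 42 = \left(-76\right) \left(- \frac{44}{15}\right) - 42 = \frac{3344}{15} - 42 = \frac{2714}{15}$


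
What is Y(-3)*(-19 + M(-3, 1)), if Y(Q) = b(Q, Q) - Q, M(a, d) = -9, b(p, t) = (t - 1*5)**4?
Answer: -114772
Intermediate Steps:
b(p, t) = (-5 + t)**4 (b(p, t) = (t - 5)**4 = (-5 + t)**4)
Y(Q) = (-5 + Q)**4 - Q
Y(-3)*(-19 + M(-3, 1)) = ((-5 - 3)**4 - 1*(-3))*(-19 - 9) = ((-8)**4 + 3)*(-28) = (4096 + 3)*(-28) = 4099*(-28) = -114772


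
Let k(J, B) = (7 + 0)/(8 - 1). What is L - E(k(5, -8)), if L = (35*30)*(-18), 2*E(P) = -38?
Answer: -18881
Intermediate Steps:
k(J, B) = 1 (k(J, B) = 7/7 = 7*(⅐) = 1)
E(P) = -19 (E(P) = (½)*(-38) = -19)
L = -18900 (L = 1050*(-18) = -18900)
L - E(k(5, -8)) = -18900 - 1*(-19) = -18900 + 19 = -18881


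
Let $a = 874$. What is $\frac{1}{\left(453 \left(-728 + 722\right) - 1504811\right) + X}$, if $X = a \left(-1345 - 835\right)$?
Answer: $- \frac{1}{3412849} \approx -2.9301 \cdot 10^{-7}$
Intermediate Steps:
$X = -1905320$ ($X = 874 \left(-1345 - 835\right) = 874 \left(-2180\right) = -1905320$)
$\frac{1}{\left(453 \left(-728 + 722\right) - 1504811\right) + X} = \frac{1}{\left(453 \left(-728 + 722\right) - 1504811\right) - 1905320} = \frac{1}{\left(453 \left(-6\right) - 1504811\right) - 1905320} = \frac{1}{\left(-2718 - 1504811\right) - 1905320} = \frac{1}{-1507529 - 1905320} = \frac{1}{-3412849} = - \frac{1}{3412849}$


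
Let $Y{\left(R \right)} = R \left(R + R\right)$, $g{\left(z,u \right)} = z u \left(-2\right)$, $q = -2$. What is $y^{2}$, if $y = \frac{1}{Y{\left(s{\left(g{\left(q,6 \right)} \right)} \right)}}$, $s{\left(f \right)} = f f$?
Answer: $\frac{1}{440301256704} \approx 2.2712 \cdot 10^{-12}$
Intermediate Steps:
$g{\left(z,u \right)} = - 2 u z$ ($g{\left(z,u \right)} = u z \left(-2\right) = - 2 u z$)
$s{\left(f \right)} = f^{2}$
$Y{\left(R \right)} = 2 R^{2}$ ($Y{\left(R \right)} = R 2 R = 2 R^{2}$)
$y = \frac{1}{663552}$ ($y = \frac{1}{2 \left(\left(\left(-2\right) 6 \left(-2\right)\right)^{2}\right)^{2}} = \frac{1}{2 \left(24^{2}\right)^{2}} = \frac{1}{2 \cdot 576^{2}} = \frac{1}{2 \cdot 331776} = \frac{1}{663552} \approx 1.507 \cdot 10^{-6}$)
$y^{2} = \left(\frac{1}{663552}\right)^{2} = \frac{1}{440301256704}$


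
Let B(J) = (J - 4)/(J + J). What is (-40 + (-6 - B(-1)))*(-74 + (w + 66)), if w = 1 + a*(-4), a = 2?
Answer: 1455/2 ≈ 727.50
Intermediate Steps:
B(J) = (-4 + J)/(2*J) (B(J) = (-4 + J)/((2*J)) = (-4 + J)*(1/(2*J)) = (-4 + J)/(2*J))
w = -7 (w = 1 + 2*(-4) = 1 - 8 = -7)
(-40 + (-6 - B(-1)))*(-74 + (w + 66)) = (-40 + (-6 - (-4 - 1)/(2*(-1))))*(-74 + (-7 + 66)) = (-40 + (-6 - (-1)*(-5)/2))*(-74 + 59) = (-40 + (-6 - 1*5/2))*(-15) = (-40 + (-6 - 5/2))*(-15) = (-40 - 17/2)*(-15) = -97/2*(-15) = 1455/2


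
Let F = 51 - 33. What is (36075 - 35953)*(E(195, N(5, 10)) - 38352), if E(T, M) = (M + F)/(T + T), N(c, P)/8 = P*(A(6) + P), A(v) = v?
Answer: -912314902/195 ≈ -4.6785e+6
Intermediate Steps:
F = 18
N(c, P) = 8*P*(6 + P) (N(c, P) = 8*(P*(6 + P)) = 8*P*(6 + P))
E(T, M) = (18 + M)/(2*T) (E(T, M) = (M + 18)/(T + T) = (18 + M)/((2*T)) = (18 + M)*(1/(2*T)) = (18 + M)/(2*T))
(36075 - 35953)*(E(195, N(5, 10)) - 38352) = (36075 - 35953)*((½)*(18 + 8*10*(6 + 10))/195 - 38352) = 122*((½)*(1/195)*(18 + 8*10*16) - 38352) = 122*((½)*(1/195)*(18 + 1280) - 38352) = 122*((½)*(1/195)*1298 - 38352) = 122*(649/195 - 38352) = 122*(-7477991/195) = -912314902/195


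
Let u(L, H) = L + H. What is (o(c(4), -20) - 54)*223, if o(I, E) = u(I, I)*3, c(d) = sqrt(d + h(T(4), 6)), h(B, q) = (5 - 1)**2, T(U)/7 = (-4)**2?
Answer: -12042 + 2676*sqrt(5) ≈ -6058.3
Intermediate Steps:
T(U) = 112 (T(U) = 7*(-4)**2 = 7*16 = 112)
h(B, q) = 16 (h(B, q) = 4**2 = 16)
u(L, H) = H + L
c(d) = sqrt(16 + d) (c(d) = sqrt(d + 16) = sqrt(16 + d))
o(I, E) = 6*I (o(I, E) = (I + I)*3 = (2*I)*3 = 6*I)
(o(c(4), -20) - 54)*223 = (6*sqrt(16 + 4) - 54)*223 = (6*sqrt(20) - 54)*223 = (6*(2*sqrt(5)) - 54)*223 = (12*sqrt(5) - 54)*223 = (-54 + 12*sqrt(5))*223 = -12042 + 2676*sqrt(5)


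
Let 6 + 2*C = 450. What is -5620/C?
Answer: -2810/111 ≈ -25.315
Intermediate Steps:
C = 222 (C = -3 + (½)*450 = -3 + 225 = 222)
-5620/C = -5620/222 = -5620*1/222 = -2810/111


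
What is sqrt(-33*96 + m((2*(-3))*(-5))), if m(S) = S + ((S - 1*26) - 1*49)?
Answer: I*sqrt(3183) ≈ 56.418*I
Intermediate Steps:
m(S) = -75 + 2*S (m(S) = S + ((S - 26) - 49) = S + ((-26 + S) - 49) = S + (-75 + S) = -75 + 2*S)
sqrt(-33*96 + m((2*(-3))*(-5))) = sqrt(-33*96 + (-75 + 2*((2*(-3))*(-5)))) = sqrt(-3168 + (-75 + 2*(-6*(-5)))) = sqrt(-3168 + (-75 + 2*30)) = sqrt(-3168 + (-75 + 60)) = sqrt(-3168 - 15) = sqrt(-3183) = I*sqrt(3183)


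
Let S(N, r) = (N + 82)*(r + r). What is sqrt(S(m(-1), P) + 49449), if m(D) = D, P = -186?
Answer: sqrt(19317) ≈ 138.99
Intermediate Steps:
S(N, r) = 2*r*(82 + N) (S(N, r) = (82 + N)*(2*r) = 2*r*(82 + N))
sqrt(S(m(-1), P) + 49449) = sqrt(2*(-186)*(82 - 1) + 49449) = sqrt(2*(-186)*81 + 49449) = sqrt(-30132 + 49449) = sqrt(19317)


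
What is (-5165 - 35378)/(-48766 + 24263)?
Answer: 40543/24503 ≈ 1.6546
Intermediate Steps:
(-5165 - 35378)/(-48766 + 24263) = -40543/(-24503) = -40543*(-1/24503) = 40543/24503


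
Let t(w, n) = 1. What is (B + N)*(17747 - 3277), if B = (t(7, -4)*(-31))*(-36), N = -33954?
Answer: -475165860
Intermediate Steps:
B = 1116 (B = (1*(-31))*(-36) = -31*(-36) = 1116)
(B + N)*(17747 - 3277) = (1116 - 33954)*(17747 - 3277) = -32838*14470 = -475165860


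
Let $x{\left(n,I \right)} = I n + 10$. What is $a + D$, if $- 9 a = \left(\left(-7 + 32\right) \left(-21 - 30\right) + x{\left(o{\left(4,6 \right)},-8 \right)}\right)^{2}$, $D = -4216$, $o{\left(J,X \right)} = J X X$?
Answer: $- \frac{5879833}{9} \approx -6.5332 \cdot 10^{5}$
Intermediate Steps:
$o{\left(J,X \right)} = J X^{2}$
$x{\left(n,I \right)} = 10 + I n$
$a = - \frac{5841889}{9}$ ($a = - \frac{\left(\left(-7 + 32\right) \left(-21 - 30\right) + \left(10 - 8 \cdot 4 \cdot 6^{2}\right)\right)^{2}}{9} = - \frac{\left(25 \left(-51\right) + \left(10 - 8 \cdot 4 \cdot 36\right)\right)^{2}}{9} = - \frac{\left(-1275 + \left(10 - 1152\right)\right)^{2}}{9} = - \frac{\left(-1275 - 1142\right)^{2}}{9} = - \frac{\left(-2417\right)^{2}}{9} = \left(- \frac{1}{9}\right) 5841889 = - \frac{5841889}{9} \approx -6.491 \cdot 10^{5}$)
$a + D = - \frac{5841889}{9} - 4216 = - \frac{5879833}{9}$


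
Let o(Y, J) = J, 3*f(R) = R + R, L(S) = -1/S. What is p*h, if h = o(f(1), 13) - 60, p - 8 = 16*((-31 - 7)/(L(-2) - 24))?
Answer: -1592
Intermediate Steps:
f(R) = 2*R/3 (f(R) = (R + R)/3 = (2*R)/3 = 2*R/3)
p = 1592/47 (p = 8 + 16*((-31 - 7)/(-1/(-2) - 24)) = 8 + 16*(-38/(-1*(-1/2) - 24)) = 8 + 16*(-38/(1/2 - 24)) = 8 + 16*(-38/(-47/2)) = 8 + 16*(-38*(-2/47)) = 8 + 16*(76/47) = 8 + 1216/47 = 1592/47 ≈ 33.872)
h = -47 (h = 13 - 60 = -47)
p*h = (1592/47)*(-47) = -1592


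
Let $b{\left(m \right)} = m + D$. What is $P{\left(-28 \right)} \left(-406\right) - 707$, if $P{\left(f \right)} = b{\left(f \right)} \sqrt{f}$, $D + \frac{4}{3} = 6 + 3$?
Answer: $-707 + \frac{49532 i \sqrt{7}}{3} \approx -707.0 + 43683.0 i$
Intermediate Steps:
$D = \frac{23}{3}$ ($D = - \frac{4}{3} + \left(6 + 3\right) = - \frac{4}{3} + 9 = \frac{23}{3} \approx 7.6667$)
$b{\left(m \right)} = \frac{23}{3} + m$ ($b{\left(m \right)} = m + \frac{23}{3} = \frac{23}{3} + m$)
$P{\left(f \right)} = \sqrt{f} \left(\frac{23}{3} + f\right)$ ($P{\left(f \right)} = \left(\frac{23}{3} + f\right) \sqrt{f} = \sqrt{f} \left(\frac{23}{3} + f\right)$)
$P{\left(-28 \right)} \left(-406\right) - 707 = \sqrt{-28} \left(\frac{23}{3} - 28\right) \left(-406\right) - 707 = 2 i \sqrt{7} \left(- \frac{61}{3}\right) \left(-406\right) - 707 = - \frac{122 i \sqrt{7}}{3} \left(-406\right) - 707 = \frac{49532 i \sqrt{7}}{3} - 707 = -707 + \frac{49532 i \sqrt{7}}{3}$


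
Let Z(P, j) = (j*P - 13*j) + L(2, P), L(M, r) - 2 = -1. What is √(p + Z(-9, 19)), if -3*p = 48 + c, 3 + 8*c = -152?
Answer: I*√61422/12 ≈ 20.653*I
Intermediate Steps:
c = -155/8 (c = -3/8 + (⅛)*(-152) = -3/8 - 19 = -155/8 ≈ -19.375)
L(M, r) = 1 (L(M, r) = 2 - 1 = 1)
Z(P, j) = 1 - 13*j + P*j (Z(P, j) = (j*P - 13*j) + 1 = (P*j - 13*j) + 1 = (-13*j + P*j) + 1 = 1 - 13*j + P*j)
p = -229/24 (p = -(48 - 155/8)/3 = -⅓*229/8 = -229/24 ≈ -9.5417)
√(p + Z(-9, 19)) = √(-229/24 + (1 - 13*19 - 9*19)) = √(-229/24 + (1 - 247 - 171)) = √(-229/24 - 417) = √(-10237/24) = I*√61422/12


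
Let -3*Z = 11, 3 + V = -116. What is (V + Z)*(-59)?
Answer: 21712/3 ≈ 7237.3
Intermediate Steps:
V = -119 (V = -3 - 116 = -119)
Z = -11/3 (Z = -⅓*11 = -11/3 ≈ -3.6667)
(V + Z)*(-59) = (-119 - 11/3)*(-59) = -368/3*(-59) = 21712/3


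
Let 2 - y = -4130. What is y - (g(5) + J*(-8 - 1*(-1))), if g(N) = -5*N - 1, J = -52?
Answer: 3794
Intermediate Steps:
y = 4132 (y = 2 - 1*(-4130) = 2 + 4130 = 4132)
g(N) = -1 - 5*N
y - (g(5) + J*(-8 - 1*(-1))) = 4132 - ((-1 - 5*5) - 52*(-8 - 1*(-1))) = 4132 - ((-1 - 25) - 52*(-8 + 1)) = 4132 - (-26 - 52*(-7)) = 4132 - (-26 + 364) = 4132 - 1*338 = 4132 - 338 = 3794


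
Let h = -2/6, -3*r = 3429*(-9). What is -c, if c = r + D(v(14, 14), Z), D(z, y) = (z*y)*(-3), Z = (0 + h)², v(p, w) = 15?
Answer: -10282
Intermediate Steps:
r = 10287 (r = -1143*(-9) = -⅓*(-30861) = 10287)
h = -⅓ (h = -2*⅙ = -⅓ ≈ -0.33333)
Z = ⅑ (Z = (0 - ⅓)² = (-⅓)² = ⅑ ≈ 0.11111)
D(z, y) = -3*y*z (D(z, y) = (y*z)*(-3) = -3*y*z)
c = 10282 (c = 10287 - 3*⅑*15 = 10287 - 5 = 10282)
-c = -1*10282 = -10282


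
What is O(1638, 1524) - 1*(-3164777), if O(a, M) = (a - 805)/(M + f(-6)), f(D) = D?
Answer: 4804132319/1518 ≈ 3.1648e+6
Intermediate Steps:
O(a, M) = (-805 + a)/(-6 + M) (O(a, M) = (a - 805)/(M - 6) = (-805 + a)/(-6 + M))
O(1638, 1524) - 1*(-3164777) = (-805 + 1638)/(-6 + 1524) - 1*(-3164777) = 833/1518 + 3164777 = 4804132319/1518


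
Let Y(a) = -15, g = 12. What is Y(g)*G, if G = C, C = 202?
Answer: -3030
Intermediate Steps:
G = 202
Y(g)*G = -15*202 = -3030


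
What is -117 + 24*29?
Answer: 579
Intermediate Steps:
-117 + 24*29 = -117 + 696 = 579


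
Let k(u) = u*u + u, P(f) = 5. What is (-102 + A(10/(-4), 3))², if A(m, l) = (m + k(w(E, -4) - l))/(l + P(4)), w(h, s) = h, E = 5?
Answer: 2640625/256 ≈ 10315.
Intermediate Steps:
k(u) = u + u² (k(u) = u² + u = u + u²)
A(m, l) = (m + (5 - l)*(6 - l))/(5 + l) (A(m, l) = (m + (5 - l)*(1 + (5 - l)))/(l + 5) = (m + (5 - l)*(6 - l))/(5 + l))
(-102 + A(10/(-4), 3))² = (-102 + (10/(-4) + (-6 + 3)*(-5 + 3))/(5 + 3))² = (-102 + (10*(-¼) - 3*(-2))/8)² = (-102 + (-5/2 + 6)/8)² = (-102 + (⅛)*(7/2))² = (-102 + 7/16)² = (-1625/16)² = 2640625/256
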